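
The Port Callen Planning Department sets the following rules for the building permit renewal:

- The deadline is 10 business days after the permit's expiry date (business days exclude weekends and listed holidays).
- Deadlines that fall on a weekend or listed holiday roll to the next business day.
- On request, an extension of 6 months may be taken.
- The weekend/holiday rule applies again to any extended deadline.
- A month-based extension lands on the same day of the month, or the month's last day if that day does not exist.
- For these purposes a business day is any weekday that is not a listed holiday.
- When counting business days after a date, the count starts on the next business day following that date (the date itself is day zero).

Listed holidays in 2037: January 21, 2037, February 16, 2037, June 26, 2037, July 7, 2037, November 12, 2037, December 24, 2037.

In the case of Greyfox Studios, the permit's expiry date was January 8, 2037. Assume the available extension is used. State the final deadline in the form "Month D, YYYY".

Counting 10 business days after January 8, 2037 (skipping weekends and listed holidays) reaches January 23, 2037.
Since January 23, 2037 is a Friday and not a holiday, the date is unchanged.
Add 6 months to January 23, 2037: July 23, 2037.
July 23, 2037 falls on a Thursday, which is a business day, so no adjustment is needed.
Final deadline: July 23, 2037.

July 23, 2037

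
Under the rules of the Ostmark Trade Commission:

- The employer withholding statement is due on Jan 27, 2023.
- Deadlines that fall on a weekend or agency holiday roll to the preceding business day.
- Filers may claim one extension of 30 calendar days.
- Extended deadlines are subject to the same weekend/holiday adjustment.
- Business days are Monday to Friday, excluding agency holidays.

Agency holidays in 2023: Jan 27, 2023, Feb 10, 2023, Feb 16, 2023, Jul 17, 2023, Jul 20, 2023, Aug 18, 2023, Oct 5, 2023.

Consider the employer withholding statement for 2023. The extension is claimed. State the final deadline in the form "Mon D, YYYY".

Feb 24, 2023

Start from the fixed due date, Jan 27, 2023.
Jan 27, 2023 falls on a listed holiday. Rolling to the preceding business day gives Jan 26, 2023, a Thursday.
Applying the 30-calendar-day extension: Jan 26, 2023 + 30 days = Feb 25, 2023.
Feb 25, 2023 is a Saturday; the preceding business day is Feb 24, 2023 (Friday).
Final deadline: Feb 24, 2023.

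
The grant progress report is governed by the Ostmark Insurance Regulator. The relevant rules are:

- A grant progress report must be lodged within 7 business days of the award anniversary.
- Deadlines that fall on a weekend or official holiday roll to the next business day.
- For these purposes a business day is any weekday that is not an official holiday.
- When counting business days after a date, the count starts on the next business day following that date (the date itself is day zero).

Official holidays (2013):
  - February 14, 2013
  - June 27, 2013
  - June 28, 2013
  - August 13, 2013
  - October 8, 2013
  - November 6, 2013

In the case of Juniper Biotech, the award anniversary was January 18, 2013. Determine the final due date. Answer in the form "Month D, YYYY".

7 business days after January 18, 2013, excluding weekends and holidays, is January 29, 2013.
January 29, 2013 (Tuesday) is already a business day.
Final deadline: January 29, 2013.

January 29, 2013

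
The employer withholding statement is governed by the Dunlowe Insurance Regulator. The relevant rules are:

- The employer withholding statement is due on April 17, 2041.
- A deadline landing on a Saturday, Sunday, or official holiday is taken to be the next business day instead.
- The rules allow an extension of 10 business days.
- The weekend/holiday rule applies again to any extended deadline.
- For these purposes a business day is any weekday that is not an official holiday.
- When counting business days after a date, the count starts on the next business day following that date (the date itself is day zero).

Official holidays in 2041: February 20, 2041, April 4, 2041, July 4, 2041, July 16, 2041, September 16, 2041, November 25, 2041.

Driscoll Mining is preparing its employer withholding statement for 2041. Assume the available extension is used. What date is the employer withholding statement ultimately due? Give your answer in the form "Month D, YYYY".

The statutory due date is April 17, 2041.
Since April 17, 2041 is a Wednesday and not a holiday, the date is unchanged.
The 10-business-day extension runs from April 17, 2041 to May 1, 2041.
Since May 1, 2041 is a Wednesday and not a holiday, the date is unchanged.
Deadline: May 1, 2041.

May 1, 2041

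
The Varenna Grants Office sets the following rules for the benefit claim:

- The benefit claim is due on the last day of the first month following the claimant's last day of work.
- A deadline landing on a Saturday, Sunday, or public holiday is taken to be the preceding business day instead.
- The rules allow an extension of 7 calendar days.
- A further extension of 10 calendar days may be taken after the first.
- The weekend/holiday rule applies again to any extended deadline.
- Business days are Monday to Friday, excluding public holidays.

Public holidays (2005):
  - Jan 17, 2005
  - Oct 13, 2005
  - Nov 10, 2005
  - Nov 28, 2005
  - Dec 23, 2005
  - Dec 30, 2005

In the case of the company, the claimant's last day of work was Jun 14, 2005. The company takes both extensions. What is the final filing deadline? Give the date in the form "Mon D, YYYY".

Aug 15, 2005

1 month after Jun 14, 2005 falls in July 2005; the last day of that month is Jul 31, 2005.
Jul 31, 2005 is a Sunday, so it moves to the preceding business day, Jul 29, 2005 (Friday).
The 7-calendar-day extension moves the deadline from Jul 29, 2005 to Aug 5, 2005.
Aug 5, 2005 is a Friday and not a listed holiday, so it stands.
The 10-calendar-day extension moves the deadline from Aug 5, 2005 to Aug 15, 2005.
Aug 15, 2005 falls on a Monday, which is a business day, so no adjustment is needed.
Final deadline: Aug 15, 2005.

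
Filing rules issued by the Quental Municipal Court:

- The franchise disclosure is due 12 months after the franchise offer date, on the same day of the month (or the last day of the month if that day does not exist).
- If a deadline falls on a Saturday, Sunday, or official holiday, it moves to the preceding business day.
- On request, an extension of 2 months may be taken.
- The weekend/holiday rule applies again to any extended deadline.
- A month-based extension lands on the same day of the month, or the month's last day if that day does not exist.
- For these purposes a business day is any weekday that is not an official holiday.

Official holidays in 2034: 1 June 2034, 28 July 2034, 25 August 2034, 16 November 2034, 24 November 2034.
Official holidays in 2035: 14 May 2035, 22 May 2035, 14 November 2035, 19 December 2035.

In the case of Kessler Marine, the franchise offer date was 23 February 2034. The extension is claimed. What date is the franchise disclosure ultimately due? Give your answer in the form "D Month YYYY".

12 months after 23 February 2034, on the same day of the month, is 23 February 2035.
23 February 2035 is a Friday and not a listed holiday, so it stands.
The 2 months extension carries 23 February 2035 to 23 April 2035.
23 April 2035 falls on a Monday, which is a business day, so no adjustment is needed.
The final due date is 23 April 2035.

23 April 2035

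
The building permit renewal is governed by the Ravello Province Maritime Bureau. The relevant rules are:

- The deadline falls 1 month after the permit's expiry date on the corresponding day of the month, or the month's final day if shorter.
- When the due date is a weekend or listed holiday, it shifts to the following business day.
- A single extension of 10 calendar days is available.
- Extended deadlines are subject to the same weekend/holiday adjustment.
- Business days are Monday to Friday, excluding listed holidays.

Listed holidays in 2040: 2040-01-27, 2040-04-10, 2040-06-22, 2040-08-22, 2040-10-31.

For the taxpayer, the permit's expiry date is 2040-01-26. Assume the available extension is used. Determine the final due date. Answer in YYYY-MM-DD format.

Moving 1 month forward from 2040-01-26 on the corresponding day gives 2040-02-26.
2040-02-26 is a Sunday, so it moves to the next business day, 2040-02-27 (Monday).
Applying the 10-calendar-day extension: 2040-02-27 + 10 days = 2040-03-08.
2040-03-08 (Thursday) is already a business day.
So the filing is due 2040-03-08.

2040-03-08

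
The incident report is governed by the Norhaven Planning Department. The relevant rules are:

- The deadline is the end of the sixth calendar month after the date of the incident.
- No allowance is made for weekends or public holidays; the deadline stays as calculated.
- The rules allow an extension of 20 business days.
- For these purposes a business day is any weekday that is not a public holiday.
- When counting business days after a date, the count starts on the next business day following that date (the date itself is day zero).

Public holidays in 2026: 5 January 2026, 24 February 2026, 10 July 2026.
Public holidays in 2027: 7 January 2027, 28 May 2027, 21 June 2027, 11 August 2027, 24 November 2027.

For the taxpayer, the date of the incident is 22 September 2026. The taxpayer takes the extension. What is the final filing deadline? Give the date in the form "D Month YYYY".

6 months after 22 September 2026 falls in March 2027; the last day of that month is 31 March 2027.
31 March 2027 falls on a Wednesday. The rules make no weekend/holiday allowance, so it remains 31 March 2027.
The 20-business-day extension runs from 31 March 2027 to 28 April 2027.
No adjustment is made for weekends or holidays, so 28 April 2027 stands.
The final due date is 28 April 2027.

28 April 2027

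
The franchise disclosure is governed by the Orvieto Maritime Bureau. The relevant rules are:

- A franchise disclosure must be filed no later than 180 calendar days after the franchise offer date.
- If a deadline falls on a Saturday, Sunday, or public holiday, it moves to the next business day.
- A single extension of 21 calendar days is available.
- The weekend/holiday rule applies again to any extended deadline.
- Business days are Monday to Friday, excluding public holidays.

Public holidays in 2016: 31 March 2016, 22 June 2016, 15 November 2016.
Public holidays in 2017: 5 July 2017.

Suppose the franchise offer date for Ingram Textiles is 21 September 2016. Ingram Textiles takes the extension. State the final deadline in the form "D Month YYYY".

Trigger date 21 September 2016 + 180 calendar days = 20 March 2017.
20 March 2017 falls on a Monday, which is a business day, so no adjustment is needed.
Add the 21 calendar-day extension to 20 March 2017: 10 April 2017.
10 April 2017 falls on a Monday, which is a business day, so no adjustment is needed.
Deadline: 10 April 2017.

10 April 2017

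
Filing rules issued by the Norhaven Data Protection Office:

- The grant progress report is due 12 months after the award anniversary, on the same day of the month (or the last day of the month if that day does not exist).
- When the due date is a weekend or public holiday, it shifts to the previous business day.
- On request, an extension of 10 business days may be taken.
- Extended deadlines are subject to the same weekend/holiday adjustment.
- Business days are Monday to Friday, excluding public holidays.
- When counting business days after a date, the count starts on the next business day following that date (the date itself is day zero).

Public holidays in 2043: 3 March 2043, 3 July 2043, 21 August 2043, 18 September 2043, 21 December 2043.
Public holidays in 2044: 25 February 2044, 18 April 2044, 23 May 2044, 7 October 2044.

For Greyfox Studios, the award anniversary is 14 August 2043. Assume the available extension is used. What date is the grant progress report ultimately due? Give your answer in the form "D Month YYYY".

26 August 2044

Moving 12 months forward from 14 August 2043 on the corresponding day gives 14 August 2044.
14 August 2044 is a Sunday; the preceding business day is 12 August 2044 (Friday).
Applying the 10-business-day extension: 10 business days after 12 August 2044 is 26 August 2044.
26 August 2044 (Friday) is already a business day.
Deadline: 26 August 2044.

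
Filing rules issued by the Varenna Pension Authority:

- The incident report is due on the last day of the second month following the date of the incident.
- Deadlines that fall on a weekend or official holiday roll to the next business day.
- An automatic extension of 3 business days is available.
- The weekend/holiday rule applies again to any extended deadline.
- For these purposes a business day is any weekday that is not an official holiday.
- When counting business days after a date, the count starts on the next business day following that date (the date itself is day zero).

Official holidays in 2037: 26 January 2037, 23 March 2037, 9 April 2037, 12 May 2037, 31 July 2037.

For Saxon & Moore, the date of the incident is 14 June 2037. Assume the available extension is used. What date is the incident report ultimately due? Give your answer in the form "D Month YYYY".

2 months after 14 June 2037 is August 2037; that month ends on 31 August 2037.
31 August 2037 falls on a Monday, which is a business day, so no adjustment is needed.
Applying the 3-business-day extension: 3 business days after 31 August 2037 is 3 September 2037.
3 September 2037 is a Thursday and not a listed holiday, so it stands.
Final deadline: 3 September 2037.

3 September 2037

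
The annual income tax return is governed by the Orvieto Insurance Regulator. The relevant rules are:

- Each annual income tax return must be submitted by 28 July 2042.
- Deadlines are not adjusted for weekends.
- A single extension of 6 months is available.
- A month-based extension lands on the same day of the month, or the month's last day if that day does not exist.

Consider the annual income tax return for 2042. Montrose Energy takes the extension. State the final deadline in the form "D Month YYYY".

28 January 2043

Start from the fixed due date, 28 July 2042.
28 July 2042 falls on a Monday. The rules make no weekend/holiday allowance, so it remains 28 July 2042.
Applying the 6 months extension: 6 months after 28 July 2042 is 28 January 2043.
28 January 2043 is a Wednesday; no weekend or holiday adjustment applies.
Final deadline: 28 January 2043.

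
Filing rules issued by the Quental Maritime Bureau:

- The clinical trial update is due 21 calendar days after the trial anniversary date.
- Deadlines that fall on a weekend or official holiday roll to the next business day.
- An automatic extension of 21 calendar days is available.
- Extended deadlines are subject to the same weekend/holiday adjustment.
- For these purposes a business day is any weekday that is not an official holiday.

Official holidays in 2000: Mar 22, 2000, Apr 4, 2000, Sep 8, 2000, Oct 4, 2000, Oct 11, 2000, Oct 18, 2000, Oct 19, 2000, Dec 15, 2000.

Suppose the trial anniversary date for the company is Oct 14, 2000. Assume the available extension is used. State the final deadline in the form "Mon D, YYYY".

Nov 27, 2000

From Oct 14, 2000, 21 calendar days later is Nov 4, 2000.
Nov 4, 2000 is a Saturday, so it moves to the next business day, Nov 6, 2000 (Monday).
With the 21-day extension, Nov 6, 2000 becomes Nov 27, 2000.
Nov 27, 2000 is a Monday and not a listed holiday, so it stands.
The final due date is Nov 27, 2000.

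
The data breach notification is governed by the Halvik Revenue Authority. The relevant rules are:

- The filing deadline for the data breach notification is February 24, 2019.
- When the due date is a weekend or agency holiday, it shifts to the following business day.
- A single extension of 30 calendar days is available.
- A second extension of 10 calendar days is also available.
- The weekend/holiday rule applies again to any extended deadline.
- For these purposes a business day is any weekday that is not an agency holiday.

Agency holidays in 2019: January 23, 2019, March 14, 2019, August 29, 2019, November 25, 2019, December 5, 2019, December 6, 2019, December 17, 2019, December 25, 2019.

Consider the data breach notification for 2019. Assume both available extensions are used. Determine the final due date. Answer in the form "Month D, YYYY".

April 8, 2019

The stated deadline is February 24, 2019.
February 24, 2019 is a Sunday, so it moves to the next business day, February 25, 2019 (Monday).
With the 30-day extension, February 25, 2019 becomes March 27, 2019.
March 27, 2019 is a Wednesday and not a listed holiday, so it stands.
Applying the 10-calendar-day extension: March 27, 2019 + 10 days = April 6, 2019.
April 6, 2019 falls on a Saturday. Rolling to the next business day gives April 8, 2019, a Monday.
So the filing is due April 8, 2019.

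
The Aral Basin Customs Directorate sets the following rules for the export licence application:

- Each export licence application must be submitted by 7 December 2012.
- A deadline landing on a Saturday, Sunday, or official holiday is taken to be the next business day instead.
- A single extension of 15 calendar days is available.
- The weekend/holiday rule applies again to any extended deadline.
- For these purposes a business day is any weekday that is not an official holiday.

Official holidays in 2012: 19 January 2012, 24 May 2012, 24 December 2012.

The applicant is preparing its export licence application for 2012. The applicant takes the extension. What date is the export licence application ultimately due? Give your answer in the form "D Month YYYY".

Start from the fixed due date, 7 December 2012.
7 December 2012 falls on a Friday, which is a business day, so no adjustment is needed.
The 15-calendar-day extension moves the deadline from 7 December 2012 to 22 December 2012.
22 December 2012 falls on a Saturday. Rolling to the next business day gives 25 December 2012, a Tuesday.
Deadline: 25 December 2012.

25 December 2012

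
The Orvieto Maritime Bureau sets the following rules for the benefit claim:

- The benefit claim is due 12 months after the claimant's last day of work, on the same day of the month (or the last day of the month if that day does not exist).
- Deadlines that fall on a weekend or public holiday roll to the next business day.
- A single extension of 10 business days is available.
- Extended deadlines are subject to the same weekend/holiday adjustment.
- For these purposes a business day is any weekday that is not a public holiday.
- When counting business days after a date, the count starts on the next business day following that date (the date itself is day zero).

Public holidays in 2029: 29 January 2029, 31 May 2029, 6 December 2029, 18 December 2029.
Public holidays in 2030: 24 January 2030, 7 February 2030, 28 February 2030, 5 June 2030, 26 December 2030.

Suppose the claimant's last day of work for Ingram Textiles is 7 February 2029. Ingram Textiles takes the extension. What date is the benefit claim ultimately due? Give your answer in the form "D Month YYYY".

22 February 2030

12 months after 7 February 2029, on the same day of the month, is 7 February 2030.
Because 7 February 2030 is a listed holiday, the deadline becomes 8 February 2030 (Friday).
Applying the 10-business-day extension: 10 business days after 8 February 2030 is 22 February 2030.
22 February 2030 falls on a Friday, which is a business day, so no adjustment is needed.
The final due date is 22 February 2030.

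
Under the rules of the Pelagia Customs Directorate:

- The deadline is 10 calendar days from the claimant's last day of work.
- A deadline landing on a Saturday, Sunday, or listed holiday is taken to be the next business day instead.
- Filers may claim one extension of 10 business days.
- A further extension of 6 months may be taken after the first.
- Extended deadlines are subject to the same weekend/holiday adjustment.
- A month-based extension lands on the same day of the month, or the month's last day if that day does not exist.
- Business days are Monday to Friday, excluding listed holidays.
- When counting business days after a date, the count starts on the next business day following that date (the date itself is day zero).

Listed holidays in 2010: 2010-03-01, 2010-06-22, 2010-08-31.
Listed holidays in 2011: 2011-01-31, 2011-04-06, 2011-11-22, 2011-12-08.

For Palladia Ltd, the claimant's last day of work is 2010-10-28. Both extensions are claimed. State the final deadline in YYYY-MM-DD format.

Adding 10 calendar days to 2010-10-28 gives 2010-11-07.
2010-11-07 is a Sunday; the next business day is 2010-11-08 (Monday).
Counting 10 further business days from 2010-11-08 reaches 2010-11-22.
Since 2010-11-22 is a Monday and not a holiday, the date is unchanged.
The 6 months extension carries 2010-11-22 to 2011-05-22.
2011-05-22 falls on a Sunday. Rolling to the next business day gives 2011-05-23, a Monday.
The final due date is 2011-05-23.

2011-05-23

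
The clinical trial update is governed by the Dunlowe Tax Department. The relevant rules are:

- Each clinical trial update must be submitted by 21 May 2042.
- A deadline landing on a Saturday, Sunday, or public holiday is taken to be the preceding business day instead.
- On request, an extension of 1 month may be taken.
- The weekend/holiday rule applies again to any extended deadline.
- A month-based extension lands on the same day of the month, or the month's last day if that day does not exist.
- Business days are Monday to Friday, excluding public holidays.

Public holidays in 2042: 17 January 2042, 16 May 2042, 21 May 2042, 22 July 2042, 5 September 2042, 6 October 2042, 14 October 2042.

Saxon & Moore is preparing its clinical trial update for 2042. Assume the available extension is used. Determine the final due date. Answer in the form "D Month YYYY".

20 June 2042

Start from the fixed due date, 21 May 2042.
21 May 2042 falls on a listed holiday. Rolling to the preceding business day gives 20 May 2042, a Tuesday.
Applying the 1 month extension: 1 month after 20 May 2042 is 20 June 2042.
20 June 2042 is a Friday and not a listed holiday, so it stands.
Deadline: 20 June 2042.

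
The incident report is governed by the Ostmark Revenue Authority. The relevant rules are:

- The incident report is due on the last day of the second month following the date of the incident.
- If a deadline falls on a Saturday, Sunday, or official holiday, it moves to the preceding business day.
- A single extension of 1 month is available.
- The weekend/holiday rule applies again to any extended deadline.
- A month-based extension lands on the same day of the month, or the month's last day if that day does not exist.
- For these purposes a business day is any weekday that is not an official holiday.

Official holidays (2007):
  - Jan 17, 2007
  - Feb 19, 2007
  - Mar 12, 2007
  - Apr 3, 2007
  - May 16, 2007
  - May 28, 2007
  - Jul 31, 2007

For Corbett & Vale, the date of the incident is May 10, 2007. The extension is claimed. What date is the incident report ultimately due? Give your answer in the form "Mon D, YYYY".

2 months after May 10, 2007 is July 2007; that month ends on Jul 31, 2007.
Jul 31, 2007 falls on a listed holiday. Rolling to the preceding business day gives Jul 30, 2007, a Monday.
Applying the 1 month extension: 1 month after Jul 30, 2007 is Aug 30, 2007.
Aug 30, 2007 is a Thursday and not a listed holiday, so it stands.
So the filing is due Aug 30, 2007.

Aug 30, 2007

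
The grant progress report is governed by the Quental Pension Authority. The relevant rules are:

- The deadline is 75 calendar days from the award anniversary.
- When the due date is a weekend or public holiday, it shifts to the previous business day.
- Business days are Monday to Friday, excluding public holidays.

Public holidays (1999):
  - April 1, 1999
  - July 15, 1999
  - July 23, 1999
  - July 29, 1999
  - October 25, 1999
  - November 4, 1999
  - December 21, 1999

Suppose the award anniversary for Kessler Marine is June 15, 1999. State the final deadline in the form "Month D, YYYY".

Adding 75 calendar days to June 15, 1999 gives August 29, 1999.
August 29, 1999 falls on a Sunday. Rolling to the preceding business day gives August 27, 1999, a Friday.
Deadline: August 27, 1999.

August 27, 1999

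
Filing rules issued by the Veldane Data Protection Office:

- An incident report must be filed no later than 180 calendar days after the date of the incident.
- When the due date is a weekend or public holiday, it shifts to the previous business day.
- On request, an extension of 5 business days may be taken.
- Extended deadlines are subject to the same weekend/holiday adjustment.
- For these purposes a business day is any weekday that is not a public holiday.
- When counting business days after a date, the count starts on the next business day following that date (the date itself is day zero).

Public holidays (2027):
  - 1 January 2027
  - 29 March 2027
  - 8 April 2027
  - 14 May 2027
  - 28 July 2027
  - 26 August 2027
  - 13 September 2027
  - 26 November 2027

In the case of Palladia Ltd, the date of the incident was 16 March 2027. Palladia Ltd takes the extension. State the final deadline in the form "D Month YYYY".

20 September 2027

180 calendar days after 16 March 2027 is 12 September 2027.
Because 12 September 2027 is a Sunday, the deadline becomes 10 September 2027 (Friday).
Counting 5 further business days from 10 September 2027 reaches 20 September 2027.
20 September 2027 is a Monday and not a listed holiday, so it stands.
The final due date is 20 September 2027.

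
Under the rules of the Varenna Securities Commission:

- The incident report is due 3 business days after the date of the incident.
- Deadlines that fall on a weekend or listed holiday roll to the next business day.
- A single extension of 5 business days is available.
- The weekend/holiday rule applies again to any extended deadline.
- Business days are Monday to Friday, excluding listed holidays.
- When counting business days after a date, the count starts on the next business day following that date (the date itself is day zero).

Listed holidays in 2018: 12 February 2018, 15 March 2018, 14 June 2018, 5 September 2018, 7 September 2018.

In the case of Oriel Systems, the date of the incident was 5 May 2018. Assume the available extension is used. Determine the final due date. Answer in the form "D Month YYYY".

16 May 2018

Starting the day after 5 May 2018 and counting 3 business days lands on 9 May 2018.
9 May 2018 is a Wednesday and not a listed holiday, so it stands.
The 5-business-day extension runs from 9 May 2018 to 16 May 2018.
16 May 2018 (Wednesday) is already a business day.
The final due date is 16 May 2018.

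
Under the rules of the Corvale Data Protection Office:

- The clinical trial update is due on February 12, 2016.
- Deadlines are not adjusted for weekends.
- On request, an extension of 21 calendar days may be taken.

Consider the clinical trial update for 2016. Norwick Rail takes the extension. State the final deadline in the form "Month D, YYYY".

Start from the fixed due date, February 12, 2016.
February 12, 2016 is a Friday; no weekend or holiday adjustment applies.
Add the 21 calendar-day extension to February 12, 2016: March 4, 2016.
March 4, 2016 is a Friday; no weekend or holiday adjustment applies.
The final due date is March 4, 2016.

March 4, 2016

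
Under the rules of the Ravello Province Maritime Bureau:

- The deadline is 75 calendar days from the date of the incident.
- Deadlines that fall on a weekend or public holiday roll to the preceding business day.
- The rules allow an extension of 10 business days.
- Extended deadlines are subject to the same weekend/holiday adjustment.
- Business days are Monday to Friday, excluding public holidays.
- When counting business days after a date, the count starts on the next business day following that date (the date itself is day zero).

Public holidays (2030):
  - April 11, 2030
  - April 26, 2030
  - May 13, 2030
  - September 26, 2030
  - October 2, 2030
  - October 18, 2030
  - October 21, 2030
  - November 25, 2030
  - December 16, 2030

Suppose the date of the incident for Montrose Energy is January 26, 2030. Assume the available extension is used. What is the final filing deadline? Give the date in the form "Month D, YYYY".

From January 26, 2030, 75 calendar days later is April 11, 2030.
April 11, 2030 is a listed holiday, so it moves to the preceding business day, April 10, 2030 (Wednesday).
Counting 10 further business days from April 10, 2030 reaches April 25, 2030.
April 25, 2030 (Thursday) is already a business day.
Deadline: April 25, 2030.

April 25, 2030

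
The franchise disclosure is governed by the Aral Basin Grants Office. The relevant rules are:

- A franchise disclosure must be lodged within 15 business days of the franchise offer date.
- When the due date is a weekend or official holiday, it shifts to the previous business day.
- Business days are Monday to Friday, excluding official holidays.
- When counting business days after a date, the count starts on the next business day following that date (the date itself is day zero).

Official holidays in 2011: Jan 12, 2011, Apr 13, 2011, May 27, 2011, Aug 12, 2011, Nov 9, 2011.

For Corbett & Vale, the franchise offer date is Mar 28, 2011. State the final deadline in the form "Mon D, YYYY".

Apr 19, 2011

Counting 15 business days after Mar 28, 2011 (skipping weekends and listed holidays) reaches Apr 19, 2011.
Apr 19, 2011 falls on a Tuesday, which is a business day, so no adjustment is needed.
So the filing is due Apr 19, 2011.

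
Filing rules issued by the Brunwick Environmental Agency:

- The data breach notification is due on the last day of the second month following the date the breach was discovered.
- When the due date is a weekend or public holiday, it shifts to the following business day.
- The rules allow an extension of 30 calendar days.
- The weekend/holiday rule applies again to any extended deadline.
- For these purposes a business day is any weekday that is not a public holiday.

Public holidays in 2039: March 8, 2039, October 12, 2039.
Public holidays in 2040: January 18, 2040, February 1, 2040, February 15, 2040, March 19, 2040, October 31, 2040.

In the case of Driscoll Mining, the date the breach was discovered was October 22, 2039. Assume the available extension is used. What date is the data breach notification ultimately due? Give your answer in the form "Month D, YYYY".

2 months after October 22, 2039 falls in December 2039; the last day of that month is December 31, 2039.
December 31, 2039 is a Saturday, so it moves to the next business day, January 2, 2040 (Monday).
Add the 30 calendar-day extension to January 2, 2040: February 1, 2040.
February 1, 2040 falls on a listed holiday. Rolling to the next business day gives February 2, 2040, a Thursday.
So the filing is due February 2, 2040.

February 2, 2040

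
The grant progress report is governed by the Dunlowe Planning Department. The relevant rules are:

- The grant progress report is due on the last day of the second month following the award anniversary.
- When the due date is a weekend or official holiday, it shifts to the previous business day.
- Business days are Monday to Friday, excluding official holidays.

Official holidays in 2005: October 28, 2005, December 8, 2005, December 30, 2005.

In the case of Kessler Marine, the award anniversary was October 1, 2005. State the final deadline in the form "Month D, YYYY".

December 29, 2005

The second month after October 1, 2005 is December 2005, whose last day is December 31, 2005.
Because December 31, 2005 is a Saturday, the deadline becomes December 29, 2005 (Thursday).
Deadline: December 29, 2005.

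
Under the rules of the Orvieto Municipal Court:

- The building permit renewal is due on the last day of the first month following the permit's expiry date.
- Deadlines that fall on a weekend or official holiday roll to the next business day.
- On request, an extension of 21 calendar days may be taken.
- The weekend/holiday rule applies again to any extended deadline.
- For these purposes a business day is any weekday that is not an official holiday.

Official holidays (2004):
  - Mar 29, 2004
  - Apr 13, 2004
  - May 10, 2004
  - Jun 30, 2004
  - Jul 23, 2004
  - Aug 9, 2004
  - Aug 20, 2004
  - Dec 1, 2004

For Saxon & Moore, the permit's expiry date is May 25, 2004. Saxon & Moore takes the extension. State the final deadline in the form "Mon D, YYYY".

Jul 22, 2004

The first month after May 25, 2004 is June 2004, whose last day is Jun 30, 2004.
Jun 30, 2004 is a listed holiday, so it moves to the next business day, Jul 1, 2004 (Thursday).
With the 21-day extension, Jul 1, 2004 becomes Jul 22, 2004.
Jul 22, 2004 falls on a Thursday, which is a business day, so no adjustment is needed.
Final deadline: Jul 22, 2004.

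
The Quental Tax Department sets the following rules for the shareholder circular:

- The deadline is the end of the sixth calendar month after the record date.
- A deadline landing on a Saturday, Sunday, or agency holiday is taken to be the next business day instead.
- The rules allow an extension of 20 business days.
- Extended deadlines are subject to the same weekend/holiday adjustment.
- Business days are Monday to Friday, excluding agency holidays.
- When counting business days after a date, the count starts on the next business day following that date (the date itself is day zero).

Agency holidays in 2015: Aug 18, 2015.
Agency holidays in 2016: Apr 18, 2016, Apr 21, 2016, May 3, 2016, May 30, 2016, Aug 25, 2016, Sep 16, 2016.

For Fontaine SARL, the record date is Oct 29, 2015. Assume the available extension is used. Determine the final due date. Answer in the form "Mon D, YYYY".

Jun 1, 2016

6 months after Oct 29, 2015 is April 2016; that month ends on Apr 30, 2016.
Apr 30, 2016 is a Saturday, so it moves to the next business day, May 2, 2016 (Monday).
The 20-business-day extension runs from May 2, 2016 to Jun 1, 2016.
Since Jun 1, 2016 is a Wednesday and not a holiday, the date is unchanged.
Final deadline: Jun 1, 2016.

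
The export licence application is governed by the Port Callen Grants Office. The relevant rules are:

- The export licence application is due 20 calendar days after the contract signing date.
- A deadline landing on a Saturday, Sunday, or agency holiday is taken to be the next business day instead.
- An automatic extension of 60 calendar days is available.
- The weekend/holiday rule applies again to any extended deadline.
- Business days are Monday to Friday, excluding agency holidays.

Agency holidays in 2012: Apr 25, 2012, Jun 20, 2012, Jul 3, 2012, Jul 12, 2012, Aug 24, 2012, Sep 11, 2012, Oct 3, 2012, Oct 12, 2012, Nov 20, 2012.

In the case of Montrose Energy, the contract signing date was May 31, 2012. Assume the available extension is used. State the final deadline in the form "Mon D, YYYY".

Aug 20, 2012

Adding 20 calendar days to May 31, 2012 gives Jun 20, 2012.
Jun 20, 2012 is a listed holiday; the next business day is Jun 21, 2012 (Thursday).
Add the 60 calendar-day extension to Jun 21, 2012: Aug 20, 2012.
Aug 20, 2012 falls on a Monday, which is a business day, so no adjustment is needed.
Final deadline: Aug 20, 2012.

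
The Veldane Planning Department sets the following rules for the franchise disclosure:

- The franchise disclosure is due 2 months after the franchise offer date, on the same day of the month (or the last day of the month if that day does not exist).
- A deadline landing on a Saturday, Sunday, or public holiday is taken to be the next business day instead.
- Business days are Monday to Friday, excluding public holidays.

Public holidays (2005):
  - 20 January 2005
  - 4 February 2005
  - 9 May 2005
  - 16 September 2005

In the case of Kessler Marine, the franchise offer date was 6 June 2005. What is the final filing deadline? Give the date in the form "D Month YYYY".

8 August 2005

Moving 2 months forward from 6 June 2005 on the corresponding day gives 6 August 2005.
Because 6 August 2005 is a Saturday, the deadline becomes 8 August 2005 (Monday).
Final deadline: 8 August 2005.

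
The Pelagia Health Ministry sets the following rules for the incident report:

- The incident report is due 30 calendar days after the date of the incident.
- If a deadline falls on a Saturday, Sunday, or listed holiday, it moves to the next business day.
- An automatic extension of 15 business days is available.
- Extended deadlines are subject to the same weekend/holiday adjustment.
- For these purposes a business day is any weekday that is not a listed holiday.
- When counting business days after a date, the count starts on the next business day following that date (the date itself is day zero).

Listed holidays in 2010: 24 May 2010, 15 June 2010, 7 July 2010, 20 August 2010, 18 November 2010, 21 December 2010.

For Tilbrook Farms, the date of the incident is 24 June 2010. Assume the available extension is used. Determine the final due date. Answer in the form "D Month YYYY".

From 24 June 2010, 30 calendar days later is 24 July 2010.
24 July 2010 falls on a Saturday. Rolling to the next business day gives 26 July 2010, a Monday.
Applying the 15-business-day extension: 15 business days after 26 July 2010 is 16 August 2010.
16 August 2010 is a Monday and not a listed holiday, so it stands.
Final deadline: 16 August 2010.

16 August 2010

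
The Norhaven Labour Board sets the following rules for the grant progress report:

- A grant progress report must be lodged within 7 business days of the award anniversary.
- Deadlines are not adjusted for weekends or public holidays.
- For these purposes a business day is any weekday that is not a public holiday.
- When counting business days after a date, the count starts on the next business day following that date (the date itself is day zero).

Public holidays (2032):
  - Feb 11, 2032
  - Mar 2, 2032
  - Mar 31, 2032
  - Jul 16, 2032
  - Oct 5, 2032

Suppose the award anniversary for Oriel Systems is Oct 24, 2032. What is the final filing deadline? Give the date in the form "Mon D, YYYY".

Nov 2, 2032

Starting the day after Oct 24, 2032 and counting 7 business days lands on Nov 2, 2032.
No adjustment is made for weekends or holidays, so Nov 2, 2032 stands.
So the filing is due Nov 2, 2032.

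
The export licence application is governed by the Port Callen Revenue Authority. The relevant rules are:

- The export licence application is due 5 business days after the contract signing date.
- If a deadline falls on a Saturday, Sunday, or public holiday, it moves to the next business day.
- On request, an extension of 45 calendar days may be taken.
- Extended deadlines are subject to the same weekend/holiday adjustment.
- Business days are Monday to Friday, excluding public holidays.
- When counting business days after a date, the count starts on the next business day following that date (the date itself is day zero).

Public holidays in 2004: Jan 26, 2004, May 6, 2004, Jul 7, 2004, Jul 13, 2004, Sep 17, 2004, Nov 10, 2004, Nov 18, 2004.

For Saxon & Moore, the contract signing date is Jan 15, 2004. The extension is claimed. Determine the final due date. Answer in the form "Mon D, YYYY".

Mar 8, 2004

Starting the day after Jan 15, 2004 and counting 5 business days lands on Jan 22, 2004.
Jan 22, 2004 falls on a Thursday, which is a business day, so no adjustment is needed.
Add the 45 calendar-day extension to Jan 22, 2004: Mar 7, 2004.
Mar 7, 2004 is a Sunday, so it moves to the next business day, Mar 8, 2004 (Monday).
Deadline: Mar 8, 2004.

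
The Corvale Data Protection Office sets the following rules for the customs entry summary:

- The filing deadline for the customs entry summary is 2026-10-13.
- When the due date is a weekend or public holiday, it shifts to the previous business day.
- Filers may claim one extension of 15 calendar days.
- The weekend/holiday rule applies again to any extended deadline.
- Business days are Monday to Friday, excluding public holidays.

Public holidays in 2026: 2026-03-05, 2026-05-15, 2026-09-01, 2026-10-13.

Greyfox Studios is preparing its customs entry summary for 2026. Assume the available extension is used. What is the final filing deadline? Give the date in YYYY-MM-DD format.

2026-10-27

The statutory due date is 2026-10-13.
Because 2026-10-13 is a listed holiday, the deadline becomes 2026-10-12 (Monday).
Applying the 15-calendar-day extension: 2026-10-12 + 15 days = 2026-10-27.
2026-10-27 falls on a Tuesday, which is a business day, so no adjustment is needed.
Final deadline: 2026-10-27.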